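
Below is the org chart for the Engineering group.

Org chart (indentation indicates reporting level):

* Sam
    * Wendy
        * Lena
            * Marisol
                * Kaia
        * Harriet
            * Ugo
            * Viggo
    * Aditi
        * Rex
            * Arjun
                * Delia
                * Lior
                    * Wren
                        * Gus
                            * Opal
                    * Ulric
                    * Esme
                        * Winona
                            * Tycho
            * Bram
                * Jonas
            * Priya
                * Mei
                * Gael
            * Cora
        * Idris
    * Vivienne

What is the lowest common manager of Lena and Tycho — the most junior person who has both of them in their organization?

Sam

Lena's chain of managers is Wendy, Sam. Tycho's chain of managers is Winona, Esme, Lior, Arjun, Rex, Aditi, Sam. The first manager that appears in both chains is Sam.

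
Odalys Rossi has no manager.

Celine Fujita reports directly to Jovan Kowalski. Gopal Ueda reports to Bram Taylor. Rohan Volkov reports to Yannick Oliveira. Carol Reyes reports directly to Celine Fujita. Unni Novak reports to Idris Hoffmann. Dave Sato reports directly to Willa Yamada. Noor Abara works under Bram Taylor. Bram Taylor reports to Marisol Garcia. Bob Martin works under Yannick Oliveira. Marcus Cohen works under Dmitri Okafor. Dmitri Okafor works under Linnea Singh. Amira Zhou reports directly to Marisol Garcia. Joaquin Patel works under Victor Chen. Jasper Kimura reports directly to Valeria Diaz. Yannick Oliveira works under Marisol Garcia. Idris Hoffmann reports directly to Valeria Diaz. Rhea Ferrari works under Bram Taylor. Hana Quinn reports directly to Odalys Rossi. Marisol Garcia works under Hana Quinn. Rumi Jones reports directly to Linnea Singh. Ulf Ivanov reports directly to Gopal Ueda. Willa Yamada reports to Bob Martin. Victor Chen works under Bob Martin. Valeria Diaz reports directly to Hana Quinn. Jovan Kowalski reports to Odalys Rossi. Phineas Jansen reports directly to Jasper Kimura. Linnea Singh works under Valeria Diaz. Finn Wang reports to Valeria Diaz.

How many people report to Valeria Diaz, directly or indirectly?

9

Valeria Diaz directly manages Linnea Singh, Jasper Kimura, Idris Hoffmann, Finn Wang. Under Linnea Singh: Rumi Jones, Dmitri Okafor, Marcus Cohen (3). Under Jasper Kimura: Phineas Jansen (1). Under Idris Hoffmann: Unni Novak (1). Finn Wang has no reports. So Valeria Diaz's organization is 4 direct reports plus everyone under them: 4 + 2 + 2 + 1 = 9.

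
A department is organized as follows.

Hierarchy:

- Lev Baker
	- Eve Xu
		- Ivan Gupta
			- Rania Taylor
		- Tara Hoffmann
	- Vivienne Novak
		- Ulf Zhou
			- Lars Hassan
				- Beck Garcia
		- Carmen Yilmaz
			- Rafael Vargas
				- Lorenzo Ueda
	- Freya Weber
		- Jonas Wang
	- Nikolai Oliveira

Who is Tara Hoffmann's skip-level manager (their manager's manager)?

Tara Hoffmann reports to Eve Xu, and Eve Xu reports to Lev Baker. So Tara Hoffmann's skip-level manager is Lev Baker.

Lev Baker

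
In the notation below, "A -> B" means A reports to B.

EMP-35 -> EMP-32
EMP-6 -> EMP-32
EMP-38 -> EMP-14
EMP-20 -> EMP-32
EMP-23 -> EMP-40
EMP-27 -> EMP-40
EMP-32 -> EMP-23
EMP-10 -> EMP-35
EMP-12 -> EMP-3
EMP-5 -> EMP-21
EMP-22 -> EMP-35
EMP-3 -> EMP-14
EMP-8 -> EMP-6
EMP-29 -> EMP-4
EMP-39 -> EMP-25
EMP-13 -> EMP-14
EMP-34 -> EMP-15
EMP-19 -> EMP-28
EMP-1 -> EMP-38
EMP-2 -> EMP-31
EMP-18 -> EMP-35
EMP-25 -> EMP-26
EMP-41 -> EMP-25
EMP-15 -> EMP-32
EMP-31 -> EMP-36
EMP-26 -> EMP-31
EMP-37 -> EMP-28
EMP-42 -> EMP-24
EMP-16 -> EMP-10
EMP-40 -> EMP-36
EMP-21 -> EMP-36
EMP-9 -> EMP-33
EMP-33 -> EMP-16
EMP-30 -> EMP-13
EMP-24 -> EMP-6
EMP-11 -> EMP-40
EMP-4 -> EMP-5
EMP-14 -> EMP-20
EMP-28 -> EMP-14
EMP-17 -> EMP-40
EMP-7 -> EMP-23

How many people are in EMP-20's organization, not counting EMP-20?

10

EMP-20 directly manages EMP-14. Under EMP-14: EMP-3, EMP-12, EMP-38, EMP-1, EMP-28, EMP-37, EMP-19, EMP-13, EMP-30 (9). That's 10 in total.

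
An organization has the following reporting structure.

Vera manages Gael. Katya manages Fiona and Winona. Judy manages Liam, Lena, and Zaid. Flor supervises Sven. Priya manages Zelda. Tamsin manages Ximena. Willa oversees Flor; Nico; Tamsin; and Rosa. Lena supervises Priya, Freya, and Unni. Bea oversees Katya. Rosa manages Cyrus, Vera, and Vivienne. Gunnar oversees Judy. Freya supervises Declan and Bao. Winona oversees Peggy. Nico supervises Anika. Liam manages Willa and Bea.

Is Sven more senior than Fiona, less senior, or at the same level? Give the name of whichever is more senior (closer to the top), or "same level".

same level

Both Sven and Fiona are 5 levels below Gunnar.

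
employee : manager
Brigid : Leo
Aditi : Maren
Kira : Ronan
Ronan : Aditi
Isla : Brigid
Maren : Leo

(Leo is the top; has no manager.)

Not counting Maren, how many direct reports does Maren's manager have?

1

Maren reports to Leo. Leo's other direct reports are Brigid — 1 peer.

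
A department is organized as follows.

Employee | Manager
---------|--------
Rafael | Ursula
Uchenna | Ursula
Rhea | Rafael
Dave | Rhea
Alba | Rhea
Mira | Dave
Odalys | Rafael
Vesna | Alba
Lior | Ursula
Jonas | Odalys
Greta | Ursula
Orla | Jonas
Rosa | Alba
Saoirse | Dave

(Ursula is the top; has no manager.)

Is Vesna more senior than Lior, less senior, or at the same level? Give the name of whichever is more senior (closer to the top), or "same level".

Vesna is 4 levels below Ursula; Lior is 1. Lior is higher.

Lior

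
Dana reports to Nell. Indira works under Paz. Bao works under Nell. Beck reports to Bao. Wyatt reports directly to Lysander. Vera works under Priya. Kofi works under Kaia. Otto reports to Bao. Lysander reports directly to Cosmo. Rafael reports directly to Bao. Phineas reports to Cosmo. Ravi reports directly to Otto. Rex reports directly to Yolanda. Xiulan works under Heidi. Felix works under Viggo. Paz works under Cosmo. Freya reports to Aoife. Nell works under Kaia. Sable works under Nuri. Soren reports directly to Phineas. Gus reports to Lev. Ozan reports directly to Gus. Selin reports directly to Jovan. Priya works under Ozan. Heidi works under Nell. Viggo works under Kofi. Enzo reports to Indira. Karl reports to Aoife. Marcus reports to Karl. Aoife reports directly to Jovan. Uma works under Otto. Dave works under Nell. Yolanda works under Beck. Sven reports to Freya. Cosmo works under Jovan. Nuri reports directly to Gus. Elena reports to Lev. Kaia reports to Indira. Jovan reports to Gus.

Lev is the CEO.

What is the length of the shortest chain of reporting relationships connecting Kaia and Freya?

6

Kaia is 4 levels below Jovan, and Freya is 2 levels below Jovan (their lowest common manager). The shortest path runs up from Kaia to Jovan and back down to Freya: 4 + 2 = 6 links.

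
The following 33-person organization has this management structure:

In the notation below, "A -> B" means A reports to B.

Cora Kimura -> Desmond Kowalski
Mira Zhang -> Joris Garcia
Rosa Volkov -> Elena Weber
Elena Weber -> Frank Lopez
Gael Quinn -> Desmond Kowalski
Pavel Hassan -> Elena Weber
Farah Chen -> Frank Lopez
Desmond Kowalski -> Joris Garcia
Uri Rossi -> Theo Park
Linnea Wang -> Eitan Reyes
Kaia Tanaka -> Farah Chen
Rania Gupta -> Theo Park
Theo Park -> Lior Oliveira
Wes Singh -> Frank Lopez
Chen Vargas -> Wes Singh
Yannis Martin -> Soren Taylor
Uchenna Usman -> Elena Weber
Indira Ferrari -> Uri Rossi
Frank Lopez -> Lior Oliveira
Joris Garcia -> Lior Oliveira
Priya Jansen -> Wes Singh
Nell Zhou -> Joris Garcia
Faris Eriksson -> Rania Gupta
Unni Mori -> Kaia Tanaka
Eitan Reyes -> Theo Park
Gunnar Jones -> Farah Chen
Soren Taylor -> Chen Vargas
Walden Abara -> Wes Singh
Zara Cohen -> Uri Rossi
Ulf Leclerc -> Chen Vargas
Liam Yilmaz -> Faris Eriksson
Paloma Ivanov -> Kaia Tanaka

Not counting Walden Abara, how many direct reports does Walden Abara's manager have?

Walden Abara reports to Wes Singh. Wes Singh's other direct reports are Chen Vargas, Priya Jansen — 2 peers.

2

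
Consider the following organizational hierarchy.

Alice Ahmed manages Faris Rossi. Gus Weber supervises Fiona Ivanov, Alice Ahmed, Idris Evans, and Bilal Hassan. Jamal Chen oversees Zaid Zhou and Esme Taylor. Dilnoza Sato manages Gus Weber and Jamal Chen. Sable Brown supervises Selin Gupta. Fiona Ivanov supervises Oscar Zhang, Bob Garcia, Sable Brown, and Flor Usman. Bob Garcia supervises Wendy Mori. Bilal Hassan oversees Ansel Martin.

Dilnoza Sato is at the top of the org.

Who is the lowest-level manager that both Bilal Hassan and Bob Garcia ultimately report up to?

Bilal Hassan's chain of managers is Gus Weber, Dilnoza Sato. Bob Garcia's chain of managers is Fiona Ivanov, Gus Weber, Dilnoza Sato. The first manager that appears in both chains is Gus Weber.

Gus Weber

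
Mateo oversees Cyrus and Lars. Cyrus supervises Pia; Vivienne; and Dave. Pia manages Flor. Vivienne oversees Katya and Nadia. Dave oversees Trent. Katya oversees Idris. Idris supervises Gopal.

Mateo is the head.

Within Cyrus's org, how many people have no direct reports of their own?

4

The people in Cyrus's organization with no one reporting to them are Trent, Gopal, Nadia, Flor. That is 4.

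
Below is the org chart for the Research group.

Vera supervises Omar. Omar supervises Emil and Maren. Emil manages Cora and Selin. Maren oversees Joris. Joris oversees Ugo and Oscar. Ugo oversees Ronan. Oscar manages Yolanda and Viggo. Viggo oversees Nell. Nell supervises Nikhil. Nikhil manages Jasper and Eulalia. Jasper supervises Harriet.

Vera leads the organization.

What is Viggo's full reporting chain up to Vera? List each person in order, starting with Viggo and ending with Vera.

Viggo -> Oscar -> Joris -> Maren -> Omar -> Vera

Viggo reports to Oscar. Oscar reports to Joris. Joris reports to Maren. Maren reports to Omar. Omar reports to Vera. Vera is at the top.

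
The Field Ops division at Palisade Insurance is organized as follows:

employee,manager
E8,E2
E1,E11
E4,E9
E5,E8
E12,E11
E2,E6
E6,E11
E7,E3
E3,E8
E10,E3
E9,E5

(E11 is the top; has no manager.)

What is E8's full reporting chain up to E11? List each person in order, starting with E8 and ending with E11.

E8 reports to E2. E2 reports to E6. E6 reports to E11. E11 is at the top.

E8 -> E2 -> E6 -> E11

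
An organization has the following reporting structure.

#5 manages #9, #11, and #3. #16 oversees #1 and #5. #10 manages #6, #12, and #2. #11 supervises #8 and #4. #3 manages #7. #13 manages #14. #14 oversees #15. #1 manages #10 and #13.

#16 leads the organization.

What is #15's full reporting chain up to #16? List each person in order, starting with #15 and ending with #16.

#15 reports to #14. #14 reports to #13. #13 reports to #1. #1 reports to #16. #16 is at the top.

#15 -> #14 -> #13 -> #1 -> #16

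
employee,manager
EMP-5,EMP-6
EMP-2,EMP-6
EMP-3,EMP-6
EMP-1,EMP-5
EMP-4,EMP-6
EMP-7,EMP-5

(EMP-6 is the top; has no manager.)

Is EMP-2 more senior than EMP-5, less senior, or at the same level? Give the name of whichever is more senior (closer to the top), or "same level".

same level

Both EMP-2 and EMP-5 are 1 level below EMP-6.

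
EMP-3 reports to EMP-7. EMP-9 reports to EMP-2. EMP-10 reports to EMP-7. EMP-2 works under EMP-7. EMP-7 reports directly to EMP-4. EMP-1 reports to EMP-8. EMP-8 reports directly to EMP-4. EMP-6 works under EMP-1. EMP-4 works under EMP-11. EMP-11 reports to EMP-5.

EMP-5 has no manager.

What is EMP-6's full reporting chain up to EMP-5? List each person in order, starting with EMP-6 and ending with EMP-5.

EMP-6 reports to EMP-1. EMP-1 reports to EMP-8. EMP-8 reports to EMP-4. EMP-4 reports to EMP-11. EMP-11 reports to EMP-5. EMP-5 is at the top.

EMP-6 -> EMP-1 -> EMP-8 -> EMP-4 -> EMP-11 -> EMP-5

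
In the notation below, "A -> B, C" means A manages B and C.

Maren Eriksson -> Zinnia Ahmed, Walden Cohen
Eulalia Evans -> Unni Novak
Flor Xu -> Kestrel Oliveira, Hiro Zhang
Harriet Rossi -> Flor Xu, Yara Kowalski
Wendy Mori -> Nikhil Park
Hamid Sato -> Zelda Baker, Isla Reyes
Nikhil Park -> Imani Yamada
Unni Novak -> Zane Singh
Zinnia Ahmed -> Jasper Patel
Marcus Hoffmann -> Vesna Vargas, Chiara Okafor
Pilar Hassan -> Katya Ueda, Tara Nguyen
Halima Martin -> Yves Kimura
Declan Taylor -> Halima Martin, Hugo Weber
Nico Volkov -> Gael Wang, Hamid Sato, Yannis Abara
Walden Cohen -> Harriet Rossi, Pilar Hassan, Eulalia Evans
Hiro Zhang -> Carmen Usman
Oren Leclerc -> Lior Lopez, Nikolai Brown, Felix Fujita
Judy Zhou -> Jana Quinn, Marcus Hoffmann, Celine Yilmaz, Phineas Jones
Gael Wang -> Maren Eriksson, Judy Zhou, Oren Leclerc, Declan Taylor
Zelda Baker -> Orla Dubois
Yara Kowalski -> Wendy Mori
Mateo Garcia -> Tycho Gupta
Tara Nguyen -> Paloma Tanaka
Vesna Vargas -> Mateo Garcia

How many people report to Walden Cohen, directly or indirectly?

Walden Cohen directly manages Harriet Rossi, Pilar Hassan, Eulalia Evans. Under Harriet Rossi: Yara Kowalski, Wendy Mori, Nikhil Park, Imani Yamada, Flor Xu, Hiro Zhang, Carmen Usman, Kestrel Oliveira (8). Under Pilar Hassan: Tara Nguyen, Paloma Tanaka, Katya Ueda (3). Under Eulalia Evans: Unni Novak, Zane Singh (2). So Walden Cohen's organization is 3 direct reports plus everyone under them: 9 + 4 + 3 = 16.

16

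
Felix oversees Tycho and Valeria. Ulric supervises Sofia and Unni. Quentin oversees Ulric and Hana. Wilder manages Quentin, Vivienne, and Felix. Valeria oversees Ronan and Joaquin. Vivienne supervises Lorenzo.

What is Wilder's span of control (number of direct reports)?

Wilder directly manages Quentin, Vivienne, Felix. That is 3 direct reports.

3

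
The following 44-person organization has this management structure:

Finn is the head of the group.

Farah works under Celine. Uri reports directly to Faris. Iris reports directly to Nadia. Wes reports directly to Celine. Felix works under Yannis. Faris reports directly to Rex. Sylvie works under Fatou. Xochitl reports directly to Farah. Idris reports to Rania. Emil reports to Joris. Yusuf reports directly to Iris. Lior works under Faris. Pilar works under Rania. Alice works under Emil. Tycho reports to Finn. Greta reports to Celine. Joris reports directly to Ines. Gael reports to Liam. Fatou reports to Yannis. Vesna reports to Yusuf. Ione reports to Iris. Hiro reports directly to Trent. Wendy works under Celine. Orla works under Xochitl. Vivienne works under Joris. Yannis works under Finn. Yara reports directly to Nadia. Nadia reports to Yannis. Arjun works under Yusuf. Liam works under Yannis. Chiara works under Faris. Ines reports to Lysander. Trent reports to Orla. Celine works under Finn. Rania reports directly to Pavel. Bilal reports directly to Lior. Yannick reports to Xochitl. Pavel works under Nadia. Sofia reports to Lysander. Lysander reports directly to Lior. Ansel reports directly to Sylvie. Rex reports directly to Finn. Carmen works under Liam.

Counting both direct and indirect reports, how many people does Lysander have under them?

6

Lysander directly manages Ines, Sofia. Under Ines: Joris, Vivienne, Emil, Alice (4). Sofia has no reports. So Lysander's organization is 2 direct reports plus everyone under them: 5 + 1 = 6.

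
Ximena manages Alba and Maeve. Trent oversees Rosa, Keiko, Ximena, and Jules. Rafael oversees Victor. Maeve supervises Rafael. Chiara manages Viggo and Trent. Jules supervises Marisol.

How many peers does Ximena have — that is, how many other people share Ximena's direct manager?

3

Ximena reports to Trent. Trent's other direct reports are Jules, Keiko, Rosa — 3 peers.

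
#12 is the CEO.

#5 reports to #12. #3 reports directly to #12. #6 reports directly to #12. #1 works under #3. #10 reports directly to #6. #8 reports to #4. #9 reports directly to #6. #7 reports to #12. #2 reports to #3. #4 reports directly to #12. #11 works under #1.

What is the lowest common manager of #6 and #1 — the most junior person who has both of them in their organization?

#6's chain of managers is #12. #1's chain of managers is #3, #12. The first manager that appears in both chains is #12.

#12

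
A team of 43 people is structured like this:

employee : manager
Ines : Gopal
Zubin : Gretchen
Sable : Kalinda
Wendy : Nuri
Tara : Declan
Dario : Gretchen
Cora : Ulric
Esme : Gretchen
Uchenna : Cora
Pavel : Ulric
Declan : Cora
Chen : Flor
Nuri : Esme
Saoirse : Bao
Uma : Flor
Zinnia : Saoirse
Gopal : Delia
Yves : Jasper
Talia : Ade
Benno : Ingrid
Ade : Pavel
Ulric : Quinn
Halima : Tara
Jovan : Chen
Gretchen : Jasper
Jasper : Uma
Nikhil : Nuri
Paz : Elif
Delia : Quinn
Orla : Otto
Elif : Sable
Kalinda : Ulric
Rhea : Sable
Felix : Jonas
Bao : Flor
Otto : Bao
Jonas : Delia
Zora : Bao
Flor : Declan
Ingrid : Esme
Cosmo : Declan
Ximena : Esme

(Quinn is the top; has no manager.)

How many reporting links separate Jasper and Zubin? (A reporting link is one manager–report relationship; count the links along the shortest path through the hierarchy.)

2

Zubin is in Jasper's organization: the chain from Zubin up to Jasper is Zubin → Gretchen → Jasper, which is 2 links.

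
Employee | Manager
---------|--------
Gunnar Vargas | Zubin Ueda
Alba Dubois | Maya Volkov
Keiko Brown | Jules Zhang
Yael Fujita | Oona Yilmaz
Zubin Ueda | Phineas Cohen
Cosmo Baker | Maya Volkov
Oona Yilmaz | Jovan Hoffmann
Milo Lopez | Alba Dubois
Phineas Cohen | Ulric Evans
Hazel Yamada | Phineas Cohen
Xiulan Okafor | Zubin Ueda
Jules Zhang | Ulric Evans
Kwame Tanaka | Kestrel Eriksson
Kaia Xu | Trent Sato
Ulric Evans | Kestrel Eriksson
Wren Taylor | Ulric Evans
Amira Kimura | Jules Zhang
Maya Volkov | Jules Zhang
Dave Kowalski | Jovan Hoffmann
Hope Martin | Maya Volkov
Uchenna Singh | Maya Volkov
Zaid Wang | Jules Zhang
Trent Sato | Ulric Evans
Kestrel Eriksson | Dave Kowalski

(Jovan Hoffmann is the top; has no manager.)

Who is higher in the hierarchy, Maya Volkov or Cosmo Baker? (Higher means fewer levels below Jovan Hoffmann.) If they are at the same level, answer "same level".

Maya Volkov is 5 levels below Jovan Hoffmann; Cosmo Baker is 6. Maya Volkov is higher.

Maya Volkov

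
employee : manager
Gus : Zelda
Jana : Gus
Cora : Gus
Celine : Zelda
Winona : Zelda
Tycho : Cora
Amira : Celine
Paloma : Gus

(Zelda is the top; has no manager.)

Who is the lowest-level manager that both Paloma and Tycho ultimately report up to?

Paloma's chain of managers is Gus, Zelda. Tycho's chain of managers is Cora, Gus, Zelda. The first manager that appears in both chains is Gus.

Gus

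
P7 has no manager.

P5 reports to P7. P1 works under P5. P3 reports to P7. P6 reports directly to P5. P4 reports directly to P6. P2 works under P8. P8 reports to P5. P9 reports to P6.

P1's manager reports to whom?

P7

P1 reports to P5, and P5 reports to P7. So P1's skip-level manager is P7.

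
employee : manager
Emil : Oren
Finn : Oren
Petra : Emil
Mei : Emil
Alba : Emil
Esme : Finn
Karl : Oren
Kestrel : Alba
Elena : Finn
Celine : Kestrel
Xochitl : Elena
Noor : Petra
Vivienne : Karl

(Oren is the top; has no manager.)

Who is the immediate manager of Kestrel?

Kestrel reports directly to Alba.

Alba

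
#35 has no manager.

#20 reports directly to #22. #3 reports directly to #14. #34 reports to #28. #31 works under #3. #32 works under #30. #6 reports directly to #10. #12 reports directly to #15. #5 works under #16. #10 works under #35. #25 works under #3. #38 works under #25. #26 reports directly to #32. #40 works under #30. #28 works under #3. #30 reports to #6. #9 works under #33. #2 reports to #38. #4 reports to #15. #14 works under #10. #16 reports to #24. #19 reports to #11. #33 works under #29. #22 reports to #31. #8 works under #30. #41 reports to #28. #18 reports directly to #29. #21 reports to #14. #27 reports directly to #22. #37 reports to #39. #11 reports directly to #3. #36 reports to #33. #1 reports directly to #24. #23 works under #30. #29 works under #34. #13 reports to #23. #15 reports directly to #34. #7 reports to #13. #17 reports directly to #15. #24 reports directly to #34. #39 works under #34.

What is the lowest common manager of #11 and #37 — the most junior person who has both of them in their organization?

#3

#11's chain of managers is #3, #14, #10, #35. #37's chain of managers is #39, #34, #28, #3, #14, #10, #35. The first manager that appears in both chains is #3.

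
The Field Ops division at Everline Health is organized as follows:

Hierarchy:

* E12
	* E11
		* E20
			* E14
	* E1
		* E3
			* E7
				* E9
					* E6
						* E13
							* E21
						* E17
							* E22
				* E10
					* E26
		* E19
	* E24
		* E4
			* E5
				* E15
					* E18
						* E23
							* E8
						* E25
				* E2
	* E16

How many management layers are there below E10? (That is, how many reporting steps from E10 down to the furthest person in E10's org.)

1

The longest chain under E10 runs E10 → E26, which is 1 level below E10.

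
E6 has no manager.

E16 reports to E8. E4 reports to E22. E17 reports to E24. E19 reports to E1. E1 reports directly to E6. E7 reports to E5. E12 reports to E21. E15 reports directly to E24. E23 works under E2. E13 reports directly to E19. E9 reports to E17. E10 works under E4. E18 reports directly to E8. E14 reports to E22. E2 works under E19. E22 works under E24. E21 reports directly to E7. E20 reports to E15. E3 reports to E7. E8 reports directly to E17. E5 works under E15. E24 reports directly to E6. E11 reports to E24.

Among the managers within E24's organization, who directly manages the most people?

E24

Direct-report counts within E24's organization: E24 has 4; E22 has 2; E4 has 1; E15 has 2; E5 has 1; E7 has 2; E21 has 1; E17 has 2; E8 has 2. The largest is 4, held by E24.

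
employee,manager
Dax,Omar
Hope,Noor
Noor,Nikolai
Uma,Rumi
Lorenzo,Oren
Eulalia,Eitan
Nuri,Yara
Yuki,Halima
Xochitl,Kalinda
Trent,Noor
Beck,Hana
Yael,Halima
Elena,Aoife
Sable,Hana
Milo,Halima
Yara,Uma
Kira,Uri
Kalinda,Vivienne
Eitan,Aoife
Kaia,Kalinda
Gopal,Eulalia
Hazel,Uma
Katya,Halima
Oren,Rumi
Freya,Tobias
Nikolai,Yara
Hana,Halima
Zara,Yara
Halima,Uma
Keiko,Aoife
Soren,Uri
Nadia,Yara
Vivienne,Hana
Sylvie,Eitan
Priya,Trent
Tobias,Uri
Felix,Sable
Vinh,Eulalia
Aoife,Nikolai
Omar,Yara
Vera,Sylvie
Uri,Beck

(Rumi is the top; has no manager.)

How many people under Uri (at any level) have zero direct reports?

3

The people in Uri's organization with no one reporting to them are Soren, Kira, Freya. That is 3.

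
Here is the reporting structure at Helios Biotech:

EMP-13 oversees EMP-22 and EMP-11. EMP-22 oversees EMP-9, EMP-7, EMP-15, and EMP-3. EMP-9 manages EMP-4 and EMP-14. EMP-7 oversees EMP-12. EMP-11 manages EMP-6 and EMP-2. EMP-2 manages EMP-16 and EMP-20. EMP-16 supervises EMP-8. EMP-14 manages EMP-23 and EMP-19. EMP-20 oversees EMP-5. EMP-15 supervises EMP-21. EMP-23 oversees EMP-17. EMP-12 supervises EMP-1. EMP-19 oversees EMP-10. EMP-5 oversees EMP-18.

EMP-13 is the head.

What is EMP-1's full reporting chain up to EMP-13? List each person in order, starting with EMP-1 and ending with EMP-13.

EMP-1 reports to EMP-12. EMP-12 reports to EMP-7. EMP-7 reports to EMP-22. EMP-22 reports to EMP-13. EMP-13 is at the top.

EMP-1 -> EMP-12 -> EMP-7 -> EMP-22 -> EMP-13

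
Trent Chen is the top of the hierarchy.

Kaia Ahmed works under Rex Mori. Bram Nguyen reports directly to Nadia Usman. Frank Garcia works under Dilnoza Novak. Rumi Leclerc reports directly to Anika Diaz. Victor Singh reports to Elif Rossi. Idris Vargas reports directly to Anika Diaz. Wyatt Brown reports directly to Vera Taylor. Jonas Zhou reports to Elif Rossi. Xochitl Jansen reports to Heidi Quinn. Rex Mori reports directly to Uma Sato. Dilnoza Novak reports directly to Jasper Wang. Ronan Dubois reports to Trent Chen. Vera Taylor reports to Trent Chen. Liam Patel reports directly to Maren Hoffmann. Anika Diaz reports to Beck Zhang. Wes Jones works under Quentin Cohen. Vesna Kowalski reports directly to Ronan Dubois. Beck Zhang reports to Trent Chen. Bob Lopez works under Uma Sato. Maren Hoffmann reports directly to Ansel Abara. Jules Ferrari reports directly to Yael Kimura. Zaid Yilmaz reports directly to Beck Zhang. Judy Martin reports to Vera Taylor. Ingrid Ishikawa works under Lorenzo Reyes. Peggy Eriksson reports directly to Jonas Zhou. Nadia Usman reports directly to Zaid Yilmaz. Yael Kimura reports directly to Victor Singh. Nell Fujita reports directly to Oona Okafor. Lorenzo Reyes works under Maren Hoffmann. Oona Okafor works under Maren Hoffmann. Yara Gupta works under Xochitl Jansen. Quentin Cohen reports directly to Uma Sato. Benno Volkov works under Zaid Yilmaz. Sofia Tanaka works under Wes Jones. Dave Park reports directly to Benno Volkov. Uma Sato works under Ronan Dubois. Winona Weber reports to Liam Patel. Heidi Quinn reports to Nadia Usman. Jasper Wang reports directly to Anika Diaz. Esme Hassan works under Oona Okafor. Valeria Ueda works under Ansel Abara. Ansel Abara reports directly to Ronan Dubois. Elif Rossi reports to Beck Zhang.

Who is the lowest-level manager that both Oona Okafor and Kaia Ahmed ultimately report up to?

Ronan Dubois

Oona Okafor's chain of managers is Maren Hoffmann, Ansel Abara, Ronan Dubois, Trent Chen. Kaia Ahmed's chain of managers is Rex Mori, Uma Sato, Ronan Dubois, Trent Chen. The first manager that appears in both chains is Ronan Dubois.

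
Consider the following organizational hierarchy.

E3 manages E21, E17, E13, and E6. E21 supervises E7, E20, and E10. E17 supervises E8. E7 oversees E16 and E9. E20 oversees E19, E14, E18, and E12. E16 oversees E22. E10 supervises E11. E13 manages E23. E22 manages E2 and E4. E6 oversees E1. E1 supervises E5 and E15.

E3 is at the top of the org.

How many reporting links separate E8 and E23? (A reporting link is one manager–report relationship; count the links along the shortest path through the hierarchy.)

4

E8 is 2 levels below E3, and E23 is 2 levels below E3 (their lowest common manager). The shortest path runs up from E8 to E3 and back down to E23: 2 + 2 = 4 links.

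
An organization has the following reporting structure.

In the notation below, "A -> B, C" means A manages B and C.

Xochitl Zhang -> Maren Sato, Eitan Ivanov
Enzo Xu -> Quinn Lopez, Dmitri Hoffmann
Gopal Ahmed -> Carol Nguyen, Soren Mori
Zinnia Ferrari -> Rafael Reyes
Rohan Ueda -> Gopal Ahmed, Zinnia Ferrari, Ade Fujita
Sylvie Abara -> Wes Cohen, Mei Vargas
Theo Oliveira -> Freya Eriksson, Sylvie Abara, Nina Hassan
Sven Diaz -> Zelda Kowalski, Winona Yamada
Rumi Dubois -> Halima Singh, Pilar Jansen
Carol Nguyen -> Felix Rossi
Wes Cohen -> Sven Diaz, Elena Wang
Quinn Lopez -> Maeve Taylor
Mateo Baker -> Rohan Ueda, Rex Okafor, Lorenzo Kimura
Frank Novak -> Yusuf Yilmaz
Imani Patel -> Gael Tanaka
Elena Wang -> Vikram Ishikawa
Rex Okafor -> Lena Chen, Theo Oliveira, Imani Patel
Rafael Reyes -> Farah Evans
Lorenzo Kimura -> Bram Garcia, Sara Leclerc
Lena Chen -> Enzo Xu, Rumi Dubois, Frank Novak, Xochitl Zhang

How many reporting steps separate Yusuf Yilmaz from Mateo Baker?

Chain from Yusuf Yilmaz up to Mateo Baker: Yusuf Yilmaz → Frank Novak → Lena Chen → Rex Okafor → Mateo Baker. That is 4 steps up, so Yusuf Yilmaz is 4 levels below Mateo Baker.

4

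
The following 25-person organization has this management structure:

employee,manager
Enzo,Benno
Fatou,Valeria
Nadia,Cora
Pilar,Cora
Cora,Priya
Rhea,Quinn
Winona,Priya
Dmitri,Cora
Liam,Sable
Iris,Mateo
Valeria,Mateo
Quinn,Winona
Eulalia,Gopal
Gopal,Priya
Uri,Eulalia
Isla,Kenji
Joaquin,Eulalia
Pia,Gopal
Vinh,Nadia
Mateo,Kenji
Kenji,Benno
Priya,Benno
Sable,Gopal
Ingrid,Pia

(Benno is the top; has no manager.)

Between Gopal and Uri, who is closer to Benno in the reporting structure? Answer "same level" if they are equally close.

Gopal

Gopal is 2 levels below Benno; Uri is 4. Gopal is higher.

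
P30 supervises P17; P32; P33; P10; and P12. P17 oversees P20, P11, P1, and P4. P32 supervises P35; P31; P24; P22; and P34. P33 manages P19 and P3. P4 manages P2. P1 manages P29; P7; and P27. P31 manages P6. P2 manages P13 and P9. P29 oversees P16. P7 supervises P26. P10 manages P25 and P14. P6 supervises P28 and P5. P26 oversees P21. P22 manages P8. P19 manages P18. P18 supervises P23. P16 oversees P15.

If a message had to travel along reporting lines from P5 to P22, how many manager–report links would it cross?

4

P5 is 3 levels below P32, and P22 is 1 level below P32 (their lowest common manager). The shortest path runs up from P5 to P32 and back down to P22: 3 + 1 = 4 links.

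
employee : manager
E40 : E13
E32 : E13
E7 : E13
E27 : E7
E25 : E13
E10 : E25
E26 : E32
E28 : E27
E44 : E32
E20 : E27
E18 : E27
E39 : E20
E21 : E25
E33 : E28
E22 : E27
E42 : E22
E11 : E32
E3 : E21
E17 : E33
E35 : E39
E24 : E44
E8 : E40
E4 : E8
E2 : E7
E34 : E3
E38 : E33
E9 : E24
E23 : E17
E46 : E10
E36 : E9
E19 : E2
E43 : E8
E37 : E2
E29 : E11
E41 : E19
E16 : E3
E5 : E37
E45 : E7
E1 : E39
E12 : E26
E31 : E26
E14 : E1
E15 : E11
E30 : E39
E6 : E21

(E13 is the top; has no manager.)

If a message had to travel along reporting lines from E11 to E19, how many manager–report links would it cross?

5

E11 is 2 levels below E13, and E19 is 3 levels below E13 (their lowest common manager). The shortest path runs up from E11 to E13 and back down to E19: 2 + 3 = 5 links.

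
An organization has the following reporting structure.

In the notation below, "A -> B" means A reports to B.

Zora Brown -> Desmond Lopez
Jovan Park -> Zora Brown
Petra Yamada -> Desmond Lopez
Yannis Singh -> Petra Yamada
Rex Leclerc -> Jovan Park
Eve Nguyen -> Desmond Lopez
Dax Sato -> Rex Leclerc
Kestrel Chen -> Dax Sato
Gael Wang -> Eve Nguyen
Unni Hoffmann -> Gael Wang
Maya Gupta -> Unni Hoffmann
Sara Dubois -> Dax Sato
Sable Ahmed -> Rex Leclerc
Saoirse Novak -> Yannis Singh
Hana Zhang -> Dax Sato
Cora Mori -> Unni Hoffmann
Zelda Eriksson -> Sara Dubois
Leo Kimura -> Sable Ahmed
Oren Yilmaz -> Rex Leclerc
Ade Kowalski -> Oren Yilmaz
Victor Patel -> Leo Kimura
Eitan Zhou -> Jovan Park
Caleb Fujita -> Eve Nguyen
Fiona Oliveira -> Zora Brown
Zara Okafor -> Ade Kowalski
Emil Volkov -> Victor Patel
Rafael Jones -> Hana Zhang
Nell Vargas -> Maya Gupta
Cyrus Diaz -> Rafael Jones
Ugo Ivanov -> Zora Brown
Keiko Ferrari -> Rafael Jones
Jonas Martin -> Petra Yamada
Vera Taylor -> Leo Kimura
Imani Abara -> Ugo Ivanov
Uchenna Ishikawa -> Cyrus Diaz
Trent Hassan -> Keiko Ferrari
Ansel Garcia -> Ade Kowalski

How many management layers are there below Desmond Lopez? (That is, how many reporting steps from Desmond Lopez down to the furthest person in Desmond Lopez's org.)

The longest chain under Desmond Lopez runs Desmond Lopez → Zora Brown → Jovan Park → Rex Leclerc → Dax Sato → Hana Zhang → Rafael Jones → Keiko Ferrari → Trent Hassan, which is 8 levels below Desmond Lopez.

8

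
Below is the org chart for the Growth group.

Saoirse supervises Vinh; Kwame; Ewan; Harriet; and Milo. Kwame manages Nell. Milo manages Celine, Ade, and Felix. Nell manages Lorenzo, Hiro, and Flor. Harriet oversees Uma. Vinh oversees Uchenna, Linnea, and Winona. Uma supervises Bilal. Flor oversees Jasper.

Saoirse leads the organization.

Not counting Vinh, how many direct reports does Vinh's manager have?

4

Vinh reports to Saoirse. Saoirse's other direct reports are Kwame, Milo, Harriet, Ewan — 4 peers.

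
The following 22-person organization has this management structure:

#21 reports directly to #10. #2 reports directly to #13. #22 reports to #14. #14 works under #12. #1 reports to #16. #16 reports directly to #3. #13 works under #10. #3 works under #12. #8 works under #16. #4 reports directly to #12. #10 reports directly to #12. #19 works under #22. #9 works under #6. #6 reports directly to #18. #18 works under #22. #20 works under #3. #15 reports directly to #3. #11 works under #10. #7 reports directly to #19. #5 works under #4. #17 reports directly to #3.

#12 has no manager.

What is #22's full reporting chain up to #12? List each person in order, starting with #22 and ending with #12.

#22 reports to #14. #14 reports to #12. #12 is at the top.

#22 -> #14 -> #12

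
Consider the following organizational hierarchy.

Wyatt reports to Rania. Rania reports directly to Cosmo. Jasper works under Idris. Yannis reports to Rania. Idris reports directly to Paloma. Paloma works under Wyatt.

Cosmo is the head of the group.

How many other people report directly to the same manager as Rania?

Rania reports to Cosmo, and Cosmo has no other direct reports. Rania has 0 peers.

0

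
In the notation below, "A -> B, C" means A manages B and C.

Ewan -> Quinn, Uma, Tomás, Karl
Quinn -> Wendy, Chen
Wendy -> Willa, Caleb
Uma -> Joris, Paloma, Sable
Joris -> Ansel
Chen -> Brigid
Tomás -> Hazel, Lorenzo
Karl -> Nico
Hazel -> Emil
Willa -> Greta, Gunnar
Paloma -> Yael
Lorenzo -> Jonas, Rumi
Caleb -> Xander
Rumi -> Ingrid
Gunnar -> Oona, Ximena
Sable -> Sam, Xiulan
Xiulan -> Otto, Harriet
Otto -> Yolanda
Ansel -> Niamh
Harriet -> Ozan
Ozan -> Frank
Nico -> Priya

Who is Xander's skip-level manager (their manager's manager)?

Wendy

Xander reports to Caleb, and Caleb reports to Wendy. So Xander's skip-level manager is Wendy.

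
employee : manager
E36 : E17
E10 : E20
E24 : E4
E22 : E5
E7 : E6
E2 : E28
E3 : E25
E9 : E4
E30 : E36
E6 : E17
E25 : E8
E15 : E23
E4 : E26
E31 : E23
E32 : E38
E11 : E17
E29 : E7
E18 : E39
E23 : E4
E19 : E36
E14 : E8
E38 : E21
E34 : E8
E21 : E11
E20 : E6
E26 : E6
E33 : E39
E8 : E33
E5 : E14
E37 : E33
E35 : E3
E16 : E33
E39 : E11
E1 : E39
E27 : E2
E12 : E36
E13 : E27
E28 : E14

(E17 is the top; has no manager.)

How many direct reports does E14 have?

2

E14 directly manages E28, E5. That is 2 direct reports.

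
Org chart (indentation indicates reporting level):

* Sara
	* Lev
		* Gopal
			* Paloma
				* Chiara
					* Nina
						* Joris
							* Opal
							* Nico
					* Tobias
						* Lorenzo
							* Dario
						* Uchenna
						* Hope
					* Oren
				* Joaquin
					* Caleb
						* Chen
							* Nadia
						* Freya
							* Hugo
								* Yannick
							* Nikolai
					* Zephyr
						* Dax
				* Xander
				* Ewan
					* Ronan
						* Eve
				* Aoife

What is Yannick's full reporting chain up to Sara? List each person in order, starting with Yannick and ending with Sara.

Yannick -> Hugo -> Freya -> Caleb -> Joaquin -> Paloma -> Gopal -> Lev -> Sara

Yannick reports to Hugo. Hugo reports to Freya. Freya reports to Caleb. Caleb reports to Joaquin. Joaquin reports to Paloma. Paloma reports to Gopal. Gopal reports to Lev. Lev reports to Sara. Sara is at the top.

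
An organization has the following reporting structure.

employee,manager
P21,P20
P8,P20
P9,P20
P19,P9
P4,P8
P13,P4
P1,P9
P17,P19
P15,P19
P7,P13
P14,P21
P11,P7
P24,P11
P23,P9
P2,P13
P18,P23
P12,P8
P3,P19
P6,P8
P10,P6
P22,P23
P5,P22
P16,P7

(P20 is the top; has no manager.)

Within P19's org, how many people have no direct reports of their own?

The people in P19's organization with no one reporting to them are P3, P15, P17. That is 3.

3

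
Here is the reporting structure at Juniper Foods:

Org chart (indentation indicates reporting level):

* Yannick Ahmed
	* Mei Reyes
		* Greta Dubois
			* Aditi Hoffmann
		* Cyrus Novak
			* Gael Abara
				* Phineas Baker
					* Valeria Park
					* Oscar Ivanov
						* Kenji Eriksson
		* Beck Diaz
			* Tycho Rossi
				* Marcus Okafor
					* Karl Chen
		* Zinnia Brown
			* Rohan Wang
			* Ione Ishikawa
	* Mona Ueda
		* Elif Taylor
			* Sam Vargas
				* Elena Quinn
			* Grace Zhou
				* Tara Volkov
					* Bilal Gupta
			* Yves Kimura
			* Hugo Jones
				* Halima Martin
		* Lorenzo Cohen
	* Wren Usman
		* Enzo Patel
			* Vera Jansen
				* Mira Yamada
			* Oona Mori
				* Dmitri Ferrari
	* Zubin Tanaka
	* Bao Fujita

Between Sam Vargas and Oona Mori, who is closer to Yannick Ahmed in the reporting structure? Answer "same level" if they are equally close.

same level

Both Sam Vargas and Oona Mori are 3 levels below Yannick Ahmed.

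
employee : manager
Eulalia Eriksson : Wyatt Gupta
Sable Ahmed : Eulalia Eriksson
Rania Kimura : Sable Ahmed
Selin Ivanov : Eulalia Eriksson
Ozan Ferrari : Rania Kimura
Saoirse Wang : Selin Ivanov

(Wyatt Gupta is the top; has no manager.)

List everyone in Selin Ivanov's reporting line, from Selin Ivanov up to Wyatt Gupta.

Selin Ivanov -> Eulalia Eriksson -> Wyatt Gupta

Selin Ivanov reports to Eulalia Eriksson. Eulalia Eriksson reports to Wyatt Gupta. Wyatt Gupta is at the top.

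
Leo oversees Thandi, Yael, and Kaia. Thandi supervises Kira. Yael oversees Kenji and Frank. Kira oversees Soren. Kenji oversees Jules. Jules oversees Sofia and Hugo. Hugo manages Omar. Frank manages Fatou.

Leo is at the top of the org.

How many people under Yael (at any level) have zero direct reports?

3

The people in Yael's organization with no one reporting to them are Fatou, Sofia, Omar. That is 3.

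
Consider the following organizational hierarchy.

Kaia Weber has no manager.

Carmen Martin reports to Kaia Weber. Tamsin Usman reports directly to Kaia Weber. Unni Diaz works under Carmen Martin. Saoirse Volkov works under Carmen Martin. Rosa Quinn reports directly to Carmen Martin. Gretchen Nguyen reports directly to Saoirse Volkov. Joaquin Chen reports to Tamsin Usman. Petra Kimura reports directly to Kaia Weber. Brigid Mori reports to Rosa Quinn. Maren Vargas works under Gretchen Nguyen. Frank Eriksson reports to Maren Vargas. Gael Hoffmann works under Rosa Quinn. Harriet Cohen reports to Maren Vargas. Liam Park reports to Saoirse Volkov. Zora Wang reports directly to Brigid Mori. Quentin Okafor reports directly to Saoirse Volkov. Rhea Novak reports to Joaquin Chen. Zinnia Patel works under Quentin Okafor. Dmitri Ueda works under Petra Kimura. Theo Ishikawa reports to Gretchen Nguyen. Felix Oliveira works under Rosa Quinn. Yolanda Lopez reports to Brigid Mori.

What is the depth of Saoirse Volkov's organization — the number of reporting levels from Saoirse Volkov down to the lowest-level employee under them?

The longest chain under Saoirse Volkov runs Saoirse Volkov → Gretchen Nguyen → Maren Vargas → Harriet Cohen, which is 3 levels below Saoirse Volkov.

3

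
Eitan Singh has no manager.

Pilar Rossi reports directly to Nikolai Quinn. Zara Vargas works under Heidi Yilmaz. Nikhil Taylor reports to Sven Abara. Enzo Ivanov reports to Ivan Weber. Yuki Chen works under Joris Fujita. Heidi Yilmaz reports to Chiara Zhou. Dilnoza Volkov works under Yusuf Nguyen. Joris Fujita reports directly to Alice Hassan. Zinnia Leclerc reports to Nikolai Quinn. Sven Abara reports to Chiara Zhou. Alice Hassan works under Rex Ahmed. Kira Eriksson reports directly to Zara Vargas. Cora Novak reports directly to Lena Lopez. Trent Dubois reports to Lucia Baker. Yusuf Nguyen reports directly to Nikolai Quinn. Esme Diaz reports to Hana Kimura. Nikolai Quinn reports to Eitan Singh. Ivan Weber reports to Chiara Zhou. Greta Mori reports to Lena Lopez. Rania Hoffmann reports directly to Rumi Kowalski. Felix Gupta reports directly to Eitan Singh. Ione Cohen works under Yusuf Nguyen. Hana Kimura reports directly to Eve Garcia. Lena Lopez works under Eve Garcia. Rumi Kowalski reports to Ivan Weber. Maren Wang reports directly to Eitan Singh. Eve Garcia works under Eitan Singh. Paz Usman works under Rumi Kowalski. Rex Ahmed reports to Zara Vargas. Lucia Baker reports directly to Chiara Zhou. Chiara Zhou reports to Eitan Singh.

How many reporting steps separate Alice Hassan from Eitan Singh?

5

Chain from Alice Hassan up to Eitan Singh: Alice Hassan → Rex Ahmed → Zara Vargas → Heidi Yilmaz → Chiara Zhou → Eitan Singh. That is 5 steps up, so Alice Hassan is 5 levels below Eitan Singh.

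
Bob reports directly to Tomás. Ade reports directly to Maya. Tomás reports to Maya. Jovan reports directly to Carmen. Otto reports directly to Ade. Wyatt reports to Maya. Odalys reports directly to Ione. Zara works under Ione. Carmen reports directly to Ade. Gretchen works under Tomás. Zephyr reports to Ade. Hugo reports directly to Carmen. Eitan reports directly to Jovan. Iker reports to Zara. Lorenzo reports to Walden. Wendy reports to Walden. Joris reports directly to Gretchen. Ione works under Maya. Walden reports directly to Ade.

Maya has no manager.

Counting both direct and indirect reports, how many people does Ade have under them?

Ade directly manages Otto, Carmen, Zephyr, Walden. Otto has no reports. Under Carmen: Hugo, Jovan, Eitan (3). Zephyr has no reports. Under Walden: Lorenzo, Wendy (2). So Ade's organization is 4 direct reports plus everyone under them: 1 + 4 + 1 + 3 = 9.

9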